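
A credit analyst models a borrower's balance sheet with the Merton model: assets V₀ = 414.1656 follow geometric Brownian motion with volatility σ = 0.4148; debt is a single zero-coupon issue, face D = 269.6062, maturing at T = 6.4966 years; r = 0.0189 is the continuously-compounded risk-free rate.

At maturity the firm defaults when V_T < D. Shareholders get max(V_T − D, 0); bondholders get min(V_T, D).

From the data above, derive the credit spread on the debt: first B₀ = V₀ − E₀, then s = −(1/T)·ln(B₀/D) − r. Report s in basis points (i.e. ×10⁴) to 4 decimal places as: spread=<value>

With assets at 414.1656 and a single debt payment of 269.6062 at 6.4966 years:
d₁ = [ln(V₀/D) + (r + σ²/2)T] / (σ√T)
   = [ln(414.1656/269.6062) + (0.0189 + 0.5·0.4148²)·6.4966] / (0.4148·√6.4966)
   = [0.429304 + 0.681685] / 1.057260 = 1.050819
d₂ = d₁ − σ√T = 1.050819 − 1.057260 = -0.006441
N(d₁) = 0.853329,  N(d₂) = 0.497430,  e^(−rT) = 0.884453
E₀ = V₀·N(d₁) − D·e^(−rT)·N(d₂)
   = 414.1656·0.853329 − 269.6062·0.884453·0.497430 = 234.805274
B₀ = V₀ − E₀ = 414.1656 − 234.805274 = 179.360326
spread = −(1/T)·ln(B₀/D) − r = −(1/6.4966)·ln(179.360326/269.6062) − 0.0189 = 0.04383522
in basis points: 0.04383522 × 10⁴ = 438.3522 bp

spread=438.3522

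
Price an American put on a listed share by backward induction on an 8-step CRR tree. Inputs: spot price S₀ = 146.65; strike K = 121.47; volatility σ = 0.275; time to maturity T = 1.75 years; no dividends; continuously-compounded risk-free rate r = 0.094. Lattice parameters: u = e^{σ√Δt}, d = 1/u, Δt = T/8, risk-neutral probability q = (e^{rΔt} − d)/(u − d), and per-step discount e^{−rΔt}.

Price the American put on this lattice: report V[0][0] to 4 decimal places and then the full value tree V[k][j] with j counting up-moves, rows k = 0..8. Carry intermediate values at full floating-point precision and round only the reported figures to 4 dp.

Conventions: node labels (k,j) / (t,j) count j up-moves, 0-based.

Δt=0.21875, u=1.13726, d=0.87931, q=0.54843, disc=e^(-rΔt)=0.97965
k=8 terminal: V=max(K-S,0) → 69.0602 53.6856 33.8008 8.0826 0.0000 0.0000 0.0000 0.0000 0.0000
k=7: j=0 S=59.6034 intr=61.8666 cont=59.3944 V=61.8666[EX]; j=1 S=77.0883 intr=44.3817 cont=41.9095 V=44.3817[EX]; j=2 S=99.7025 intr=21.7675 cont=19.2953 V=21.7675[EX]; j=3 S=128.9506 intr=0.0000 cont=3.5756 V=3.5756[hold]; j=4 S=166.7788 intr=0.0000 cont=0.0000 V=0.0000[hold]; j=5 S=215.7040 intr=0.0000 cont=0.0000 V=0.0000[hold]; j=6 S=278.9817 intr=0.0000 cont=0.0000 V=0.0000[hold]; j=7 S=360.8221 intr=0.0000 cont=0.0000 V=0.0000[hold]
k=6: j=0 S=67.7844 intr=53.6856 cont=51.2134 V=53.6856[EX]; j=1 S=87.6692 intr=33.8008 cont=31.3286 V=33.8008[EX]; j=2 S=113.3874 intr=8.0826 cont=11.5506 V=11.5506[hold]; j=3 S=146.6500 intr=0.0000 cont=1.5818 V=1.5818[hold]; j=4 S=189.6704 intr=0.0000 cont=0.0000 V=0.0000[hold]; j=5 S=245.3110 intr=0.0000 cont=0.0000 V=0.0000[hold]; j=6 S=317.2740 intr=0.0000 cont=0.0000 V=0.0000[hold]
k=5: j=0 S=77.0883 intr=44.3817 cont=41.9095 V=44.3817[EX]; j=1 S=99.7025 intr=21.7675 cont=21.1585 V=21.7675[EX]; j=2 S=128.9506 intr=0.0000 cont=5.9596 V=5.9596[hold]; j=3 S=166.7788 intr=0.0000 cont=0.6997 V=0.6997[hold]; j=4 S=215.7040 intr=0.0000 cont=0.0000 V=0.0000[hold]; j=5 S=278.9817 intr=0.0000 cont=0.0000 V=0.0000[hold]
k=4: j=0 S=87.6692 intr=33.8008 cont=31.3286 V=33.8008[EX]; j=1 S=113.3874 intr=8.0826 cont=12.8314 V=12.8314[hold]; j=2 S=146.6500 intr=0.0000 cont=3.0123 V=3.0123[hold]; j=3 S=189.6704 intr=0.0000 cont=0.3096 V=0.3096[hold]; j=4 S=245.3110 intr=0.0000 cont=0.0000 V=0.0000[hold]
k=3: j=0 S=99.7025 intr=21.7675 cont=21.8467 V=21.8467[hold]; j=1 S=128.9506 intr=0.0000 cont=7.2948 V=7.2948[hold]; j=2 S=166.7788 intr=0.0000 cont=1.4989 V=1.4989[hold]; j=3 S=215.7040 intr=0.0000 cont=0.1369 V=0.1369[hold]
k=2: j=0 S=113.3874 intr=8.0826 cont=13.5838 V=13.5838[hold]; j=1 S=146.6500 intr=0.0000 cont=4.0324 V=4.0324[hold]; j=2 S=189.6704 intr=0.0000 cont=0.7367 V=0.7367[hold]
k=1: j=0 S=128.9506 intr=0.0000 cont=8.1756 V=8.1756[hold]; j=1 S=166.7788 intr=0.0000 cont=2.1796 V=2.1796[hold]
k=0: j=0 S=146.6500 intr=0.0000 cont=4.7878 V=4.7878[hold]

price = 4.7878
tree:
4.7878
8.1756 2.1796
13.5838 4.0324 0.7367
21.8467 7.2948 1.4989 0.1369
33.8008 12.8314 3.0123 0.3096 0.0000
44.3817 21.7675 5.9596 0.6997 0.0000 0.0000
53.6856 33.8008 11.5506 1.5818 0.0000 0.0000 0.0000
61.8666 44.3817 21.7675 3.5756 0.0000 0.0000 0.0000 0.0000
69.0602 53.6856 33.8008 8.0826 0.0000 0.0000 0.0000 0.0000 0.0000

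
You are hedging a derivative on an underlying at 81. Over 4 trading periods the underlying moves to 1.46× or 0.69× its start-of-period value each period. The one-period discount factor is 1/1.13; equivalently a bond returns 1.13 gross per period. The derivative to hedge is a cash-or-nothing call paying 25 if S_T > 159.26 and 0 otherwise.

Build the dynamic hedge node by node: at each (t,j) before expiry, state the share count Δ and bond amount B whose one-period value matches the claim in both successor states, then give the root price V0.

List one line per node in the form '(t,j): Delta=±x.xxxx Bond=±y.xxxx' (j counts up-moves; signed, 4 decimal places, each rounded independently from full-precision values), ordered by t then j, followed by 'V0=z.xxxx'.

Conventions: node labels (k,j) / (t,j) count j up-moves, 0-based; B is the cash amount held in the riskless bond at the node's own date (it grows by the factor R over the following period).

Under the risk-neutral measure, an up-move has probability p* = (R−d)/(u−d) = 0.5714 and values discount at R = 1.13.
Expiry values: V(4,0)=0.0000, V(4,1)=0.0000, V(4,2)=0.0000, V(4,3)=25.0000, V(4,4)=25.0000
Node (3,0) S=26.6092: V=(p*·0.0000+(1−p*)·0.0000)/1.13=0.0000; Δ=(0.0000−0.0000)/(38.8495−18.3604)=0.0000; B=V−Δ·S=0.0000
Node (3,1) S=56.3036: V=(p*·0.0000+(1−p*)·0.0000)/1.13=0.0000; Δ=(0.0000−0.0000)/(82.2032−38.8495)=0.0000; B=V−Δ·S=0.0000
Node (3,2) S=119.1351: V=(p*·25.0000+(1−p*)·0.0000)/1.13=12.6422; Δ=(25.0000−0.0000)/(173.9373−82.2032)=0.2725; B=V−Δ·S=-19.8253
Node (3,3) S=252.0830: V=(p*·25.0000+(1−p*)·25.0000)/1.13=22.1239; Δ=(25.0000−25.0000)/(368.0412−173.9373)=0.0000; B=V−Δ·S=22.1239
Node (2,0) S=38.5641: V=(p*·0.0000+(1−p*)·0.0000)/1.13=0.0000; Δ=(0.0000−0.0000)/(56.3036−26.6092)=0.0000; B=V−Δ·S=0.0000
Node (2,1) S=81.5994: V=(p*·12.6422+(1−p*)·0.0000)/1.13=6.3930; Δ=(12.6422−0.0000)/(119.1351−56.3036)=0.2012; B=V−Δ·S=-10.0254
Node (2,2) S=172.6596: V=(p*·22.1239+(1−p*)·12.6422)/1.13=15.9826; Δ=(22.1239−12.6422)/(252.0830−119.1351)=0.0713; B=V−Δ·S=3.6687
Node (1,0) S=55.8900: V=(p*·6.3930+(1−p*)·0.0000)/1.13=3.2329; Δ=(6.3930−0.0000)/(81.5994−38.5641)=0.1486; B=V−Δ·S=-5.0698
Node (1,1) S=118.2600: V=(p*·15.9826+(1−p*)·6.3930)/1.13=10.5069; Δ=(15.9826−6.3930)/(172.6596−81.5994)=0.1053; B=V−Δ·S=-1.9471
Node (0,0) S=81.0000: V=(p*·10.5069+(1−p*)·3.2329)/1.13=6.5393; Δ=(10.5069−3.2329)/(118.2600−55.8900)=0.1166; B=V−Δ·S=-2.9074
As a check, the time-0 holding Δ(0,0)·S0 + B(0,0) comes to 6.5393 — exactly V0.

(0,0): Delta=0.1166 Bond=-2.9074
(1,0): Delta=0.1486 Bond=-5.0698
(1,1): Delta=0.1053 Bond=-1.9471
(2,0): Delta=0.0000 Bond=0.0000
(2,1): Delta=0.2012 Bond=-10.0254
(2,2): Delta=0.0713 Bond=3.6687
(3,0): Delta=0.0000 Bond=0.0000
(3,1): Delta=0.0000 Bond=0.0000
(3,2): Delta=0.2725 Bond=-19.8253
(3,3): Delta=0.0000 Bond=22.1239
V0=6.5393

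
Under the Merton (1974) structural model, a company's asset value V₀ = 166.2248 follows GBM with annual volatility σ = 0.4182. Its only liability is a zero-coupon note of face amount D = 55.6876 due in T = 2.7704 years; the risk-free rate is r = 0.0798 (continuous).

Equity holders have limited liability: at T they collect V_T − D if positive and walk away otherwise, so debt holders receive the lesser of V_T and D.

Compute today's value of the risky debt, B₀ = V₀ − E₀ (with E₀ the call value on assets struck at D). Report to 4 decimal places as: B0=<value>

B0=43.9908

Equity is a call on the firm's assets struck at D = 55.6876:
d₁ = [ln(V₀/D) + (r + σ²/2)T] / (σ√T)
   = [ln(166.2248/55.6876) + (0.0798 + 0.5·0.4182²)·2.7704] / (0.4182·√2.7704)
   = [1.093584 + 0.463337] / 0.696074 = 2.236718
d₂ = d₁ − σ√T = 2.236718 − 0.696074 = 1.540644
N(d₁) = 0.987348,  N(d₂) = 0.938298,  e^(−rT) = 0.801654
E₀ = V₀·N(d₁) − D·e^(−rT)·N(d₂)
   = 166.2248·0.987348 − 55.6876·0.801654·0.938298 = 122.233960
B₀ = V₀ − E₀ = 166.2248 − 122.233960 = 43.990840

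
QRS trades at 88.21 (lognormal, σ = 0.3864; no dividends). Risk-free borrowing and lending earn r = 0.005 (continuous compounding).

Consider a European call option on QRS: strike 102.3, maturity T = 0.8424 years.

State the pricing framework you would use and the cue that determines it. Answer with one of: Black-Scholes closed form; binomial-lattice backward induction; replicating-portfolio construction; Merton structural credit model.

framework: Black-Scholes closed form

Key observation: the instrument is a plain European call (strike 102.3) on a lognormal asset; the exact continuous-time formula applies directly.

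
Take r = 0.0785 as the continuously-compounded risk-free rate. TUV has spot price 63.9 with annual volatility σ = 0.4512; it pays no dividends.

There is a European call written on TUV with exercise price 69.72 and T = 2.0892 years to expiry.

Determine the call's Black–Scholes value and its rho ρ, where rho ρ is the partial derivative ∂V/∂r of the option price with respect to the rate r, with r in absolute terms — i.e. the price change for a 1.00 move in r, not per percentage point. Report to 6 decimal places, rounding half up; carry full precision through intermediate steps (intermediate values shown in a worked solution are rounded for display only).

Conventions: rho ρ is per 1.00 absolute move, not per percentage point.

price = 18.199369
ρ = 51.615260

σ√T = 0.4512·√2.0892 = 0.652167
d₁ = (ln(S/K) + (r+σ²/2)T) / (σ√T) = (ln(63.9/69.72) + (0.0785+0.4512²/2)·2.0892) / 0.652167 = (-0.087168 + 0.376663) / 0.652167 = 0.443898
d₂ = d₁ − σ√T = 0.443898 − 0.652167 = -0.208270
e^{−rT} = 0.848740
N(d₁) = 0.671442,  N(d₂) = 0.417509
Call price V = S·N(d₁) − K·e^{−rT}·N(d₂) = 42.905123 − 24.705753 = 18.199369
ρ = K·T·e^{−rT}·N(d₂) = 51.615260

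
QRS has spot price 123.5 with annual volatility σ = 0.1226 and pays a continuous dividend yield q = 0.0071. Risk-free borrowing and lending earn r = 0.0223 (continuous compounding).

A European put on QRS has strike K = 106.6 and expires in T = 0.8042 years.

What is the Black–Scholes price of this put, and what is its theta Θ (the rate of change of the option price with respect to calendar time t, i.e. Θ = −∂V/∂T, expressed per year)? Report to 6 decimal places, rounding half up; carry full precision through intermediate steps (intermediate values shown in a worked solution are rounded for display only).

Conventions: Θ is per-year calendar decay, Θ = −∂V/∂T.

price = 0.408942
Θ = -0.946927

σ√T = 0.1226·√0.8042 = 0.109944
d₁ = (ln(S/K) + (r−q+σ²/2)T) / (σ√T) = (ln(123.5/106.6) + (0.0223−0.0071+0.1226²/2)·0.8042) / 0.109944 = (0.147158 + 0.018268) / 0.109944 = 1.504629
d₂ = d₁ − σ√T = 1.504629 − 0.109944 = 1.394685
e^{−rT} = 0.982226
e^{−qT} = 0.994306
N(−d₁) = 0.066210,  N(−d₂) = 0.081555
Put price V = K·e^{−rT}·N(−d₂) − S·e^{−qT}·N(−d₁) = 8.539283 − 8.130340 = 0.408942
φ(d₁) = (1/√(2π))·e^{−d₁²/2} = 0.128620
Θ = −S·e^{−qT}·φ(d₁)·σ/(2√T) − q·S·e^{−qT}·N(−d₁) + r·K·e^{−rT}·N(−d₂) = −1.079628 − 0.057725 + 0.190426 = -0.946927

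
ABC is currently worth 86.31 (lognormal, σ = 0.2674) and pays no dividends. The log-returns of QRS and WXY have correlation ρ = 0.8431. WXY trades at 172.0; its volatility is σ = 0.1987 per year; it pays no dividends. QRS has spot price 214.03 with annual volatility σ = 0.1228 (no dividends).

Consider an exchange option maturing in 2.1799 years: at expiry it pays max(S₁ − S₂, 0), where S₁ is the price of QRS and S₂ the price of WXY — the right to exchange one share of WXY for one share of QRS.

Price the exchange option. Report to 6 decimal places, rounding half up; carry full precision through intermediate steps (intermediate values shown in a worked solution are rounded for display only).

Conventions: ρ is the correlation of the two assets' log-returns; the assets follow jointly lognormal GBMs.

σ_eff = √(σ₁² + σ₂² − 2ρσ₁σ₂) = √(0.1228² + 0.1987² − 2·0.8431·0.1228·0.1987) = 0.115835
d₁ = (ln(S₁/S₂) + (q₂ − q₁ + σ_eff²/2)T) / (σ_eff√T) = (ln(214.03/172.0) + (0.0 − 0.0 + 0.006709)·2.1799) / 0.171024 = 1.363824
d₂ = d₁ − σ_eff√T = 1.363824 − 0.171024 = 1.192800
N(d₁) = 0.913689,  N(d₂) = 0.883526
V = S₁·e^{−q₁T}·N(d₁) − S₂·e^{−q₂T}·N(d₂) = 195.556752 − 151.966504 = 43.590248
Key observation: pricing in WXY-units makes this a unit-strike call on the ratio S₁/S₂ — the risk-free rate cancels and cannot affect the value.

exchange price = 43.590248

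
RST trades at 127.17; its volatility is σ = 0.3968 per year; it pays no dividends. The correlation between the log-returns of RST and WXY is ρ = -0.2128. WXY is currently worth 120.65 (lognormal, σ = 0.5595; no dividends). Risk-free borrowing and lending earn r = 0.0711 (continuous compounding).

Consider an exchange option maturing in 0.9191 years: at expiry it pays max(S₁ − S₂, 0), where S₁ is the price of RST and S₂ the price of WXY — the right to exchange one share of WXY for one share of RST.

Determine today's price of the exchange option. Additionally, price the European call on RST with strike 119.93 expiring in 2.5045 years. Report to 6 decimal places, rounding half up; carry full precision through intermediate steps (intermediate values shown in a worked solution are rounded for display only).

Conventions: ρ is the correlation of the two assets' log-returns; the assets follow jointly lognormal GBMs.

exchange price = 38.214639
price(RST call K=119.93) = 43.334742

σ_eff = √(σ₁² + σ₂² − 2ρσ₁σ₂) = √(0.3968² + 0.5595² − 2·-0.2128·0.3968·0.5595) = 0.751650
d₁ = (ln(S₁/S₂) + (q₂ − q₁ + σ_eff²/2)T) / (σ_eff√T) = (ln(127.17/120.65) + (0.0 − 0.0 + 0.282489)·0.9191) / 0.720605 = 0.433340
d₂ = d₁ − σ_eff√T = 0.433340 − 0.720605 = -0.287265
N(d₁) = 0.667616,  N(d₂) = 0.386955
V = S₁·e^{−q₁T}·N(d₁) − S₂·e^{−q₂T}·N(d₂) = 84.900721 − 46.686082 = 38.214639
[vanilla: RST call K=119.93]
σ√T = 0.3968·√2.5045 = 0.627960
d₁ = (ln(S/K) + (r+σ²/2)T) / (σ√T) = (ln(127.17/119.93) + (0.0711+0.3968²/2)·2.5045) / 0.627960 = (0.058617 + 0.375237) / 0.627960 = 0.690893
d₂ = d₁ − σ√T = 0.690893 − 0.627960 = 0.062933
e^{−rT} = 0.836884
N(d₁) = 0.755184,  N(d₂) = 0.525090
price = S·N(d₁) − K·e^{−rT}·N(d₂) = 96.036711 − 52.701969 = 43.334742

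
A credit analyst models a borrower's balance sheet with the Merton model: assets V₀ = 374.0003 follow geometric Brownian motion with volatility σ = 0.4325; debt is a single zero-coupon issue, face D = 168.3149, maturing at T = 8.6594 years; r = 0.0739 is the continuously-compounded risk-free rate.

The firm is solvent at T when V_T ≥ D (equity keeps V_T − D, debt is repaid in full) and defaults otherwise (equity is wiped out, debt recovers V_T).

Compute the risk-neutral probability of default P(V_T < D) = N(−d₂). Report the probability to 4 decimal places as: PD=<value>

PD=0.3107

Apply the equity-as-call identities (strike 168.3149, horizon 8.6594 years):
d₁ = [ln(V₀/D) + (r + σ²/2)T] / (σ√T)
   = [ln(374.0003/168.3149) + (0.0739 + 0.5·0.4325²)·8.6594] / (0.4325·√8.6594)
   = [0.798420 + 1.449827] / 1.272712 = 1.766502
d₂ = d₁ − σ√T = 1.766502 − 1.272712 = 0.493790
risk-neutral PD = N(−d₂) = N(-0.493790) = 0.310727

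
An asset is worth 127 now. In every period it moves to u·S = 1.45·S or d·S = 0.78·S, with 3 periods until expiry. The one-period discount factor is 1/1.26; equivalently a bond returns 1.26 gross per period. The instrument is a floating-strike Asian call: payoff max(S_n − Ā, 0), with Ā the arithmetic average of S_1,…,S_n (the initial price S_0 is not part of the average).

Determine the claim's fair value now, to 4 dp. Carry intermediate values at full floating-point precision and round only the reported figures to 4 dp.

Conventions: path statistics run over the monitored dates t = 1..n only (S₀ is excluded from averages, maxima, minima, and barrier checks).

price = 26.6300

Set p* = 0.7164 (from d < R < u); the path-dependent value is the discounted p*-expectation over all price paths.
Enumerate all 2^3 = 8 price paths (U = up ×1.45, D = down ×0.78); each path with k up-moves has probability p*^k·(1−p*)^(3−k).
DDD: Ā=78.8650, payoff=0.0000, prob=0.022805
UDD: Ā=146.6080, payoff=0.0000, prob=0.057613
DUD: Ā=118.2446, payoff=0.0000, prob=0.057613
UUD: Ā=219.8137, payoff=0.0000, prob=0.145550
DDU: Ā=96.1212, payoff=15.9156, prob=0.057613
UDU: Ā=178.6869, payoff=29.5868, prob=0.145550
DUU: Ā=150.3236, payoff=57.9501, prob=0.145550
UUU: Ā=279.4476, payoff=107.7278, prob=0.367705
Price = Σ prob·payoff / R^3 = 53.269941 / 2.000376 = 26.6300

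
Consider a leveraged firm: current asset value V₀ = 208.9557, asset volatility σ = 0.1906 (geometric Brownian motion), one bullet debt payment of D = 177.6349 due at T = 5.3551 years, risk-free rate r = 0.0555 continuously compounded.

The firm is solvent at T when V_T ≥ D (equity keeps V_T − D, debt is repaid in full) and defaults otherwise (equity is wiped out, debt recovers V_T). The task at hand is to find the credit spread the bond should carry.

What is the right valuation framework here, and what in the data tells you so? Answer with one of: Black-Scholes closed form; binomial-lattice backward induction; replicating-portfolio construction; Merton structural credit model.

Key observation: the asked-for credit quantity lives on the firm's capital structure — asset value, asset volatility, debt face 177.6349 — which is the structural model's domain.

framework: Merton structural credit model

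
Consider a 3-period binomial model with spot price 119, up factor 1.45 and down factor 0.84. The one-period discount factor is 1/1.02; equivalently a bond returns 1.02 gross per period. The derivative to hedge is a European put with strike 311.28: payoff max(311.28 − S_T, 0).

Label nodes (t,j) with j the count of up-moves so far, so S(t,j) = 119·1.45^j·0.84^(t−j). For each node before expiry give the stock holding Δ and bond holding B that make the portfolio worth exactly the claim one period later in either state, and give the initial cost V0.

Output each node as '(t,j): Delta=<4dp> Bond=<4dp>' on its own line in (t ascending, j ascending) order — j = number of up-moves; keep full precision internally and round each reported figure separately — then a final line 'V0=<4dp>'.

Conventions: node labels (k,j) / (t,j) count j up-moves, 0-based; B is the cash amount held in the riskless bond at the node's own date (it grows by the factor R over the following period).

The replicating-portfolio and risk-neutral prices coincide; use p* = (1.02−0.84)/(1.45−0.84) = 0.2951 for the latter.
Expiry values: V(3,0)=240.7482, V(3,1)=189.5287, V(3,2)=101.1141, V(3,3)=0.0000
Node (2,0) S=83.9664: V=(p*·189.5287+(1−p*)·240.7482)/1.02=221.2101; Δ=(189.5287−240.7482)/(121.7513−70.5318)=-1.0000; B=V−Δ·S=305.1765
Node (2,1) S=144.9420: V=(p*·101.1141+(1−p*)·189.5287)/1.02=160.2345; Δ=(101.1141−189.5287)/(210.1659−121.7513)=-1.0000; B=V−Δ·S=305.1765
Node (2,2) S=250.1975: V=(p*·0.0000+(1−p*)·101.1141)/1.02=69.8796; Δ=(0.0000−101.1141)/(362.7864−210.1659)=-0.6625; B=V−Δ·S=235.6404
Node (1,0) S=99.9600: V=(p*·160.2345+(1−p*)·221.2101)/1.02=199.2326; Δ=(160.2345−221.2101)/(144.9420−83.9664)=-1.0000; B=V−Δ·S=299.1926
Node (1,1) S=172.5500: V=(p*·69.8796+(1−p*)·160.2345)/1.02=130.9533; Δ=(69.8796−160.2345)/(250.1975−144.9420)=-0.8584; B=V−Δ·S=279.0761
Node (0,0) S=119.0000: V=(p*·130.9533+(1−p*)·199.2326)/1.02=175.5732; Δ=(130.9533−199.2326)/(172.5500−99.9600)=-0.9406; B=V−Δ·S=287.5065
Verification: the root portfolio costs Δ(0,0)·S0 + B(0,0) = 175.5732, matching V0.

(0,0): Delta=-0.9406 Bond=287.5065
(1,0): Delta=-1.0000 Bond=299.1926
(1,1): Delta=-0.8584 Bond=279.0761
(2,0): Delta=-1.0000 Bond=305.1765
(2,1): Delta=-1.0000 Bond=305.1765
(2,2): Delta=-0.6625 Bond=235.6404
V0=175.5732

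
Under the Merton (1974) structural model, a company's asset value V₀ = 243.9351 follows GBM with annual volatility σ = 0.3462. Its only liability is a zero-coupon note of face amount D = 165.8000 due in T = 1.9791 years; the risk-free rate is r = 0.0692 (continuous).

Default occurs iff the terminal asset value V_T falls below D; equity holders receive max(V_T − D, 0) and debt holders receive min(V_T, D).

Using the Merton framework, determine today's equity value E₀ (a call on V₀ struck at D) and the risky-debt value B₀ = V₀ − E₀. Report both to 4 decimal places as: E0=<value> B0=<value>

With assets at 243.9351 and a single debt payment of 165.8000 at 1.9791 years:
d₁ = [ln(V₀/D) + (r + σ²/2)T] / (σ√T)
   = [ln(243.9351/165.8000) + (0.0692 + 0.5·0.3462²)·1.9791] / (0.3462·√1.9791)
   = [0.386120 + 0.255556] / 0.487036 = 1.317512
d₂ = d₁ − σ√T = 1.317512 − 0.487036 = 0.830476
N(d₁) = 0.906166,  N(d₂) = 0.796865,  e^(−rT) = 0.872011
E₀ = V₀·N(d₁) − D·e^(−rT)·N(d₂)
   = 243.9351·0.906166 − 165.8000·0.872011·0.796865 = 105.835554
B₀ = V₀ − E₀ = 243.9351 − 105.835554 = 138.099546

E0=105.8356 B0=138.0995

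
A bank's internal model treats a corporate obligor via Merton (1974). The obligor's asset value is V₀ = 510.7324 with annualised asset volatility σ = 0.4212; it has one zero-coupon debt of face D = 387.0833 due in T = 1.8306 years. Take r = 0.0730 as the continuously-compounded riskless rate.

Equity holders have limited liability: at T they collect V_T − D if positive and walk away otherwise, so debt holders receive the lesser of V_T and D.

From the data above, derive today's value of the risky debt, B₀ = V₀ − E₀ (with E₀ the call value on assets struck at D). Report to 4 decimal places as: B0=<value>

B0=306.7296

With assets at 510.7324 and a single debt payment of 387.0833 at 1.8306 years:
d₁ = [ln(V₀/D) + (r + σ²/2)T] / (σ√T)
   = [ln(510.7324/387.0833) + (0.0730 + 0.5·0.4212²)·1.8306] / (0.4212·√1.8306)
   = [0.277206 + 0.296017] / 0.569882 = 1.005861
d₂ = d₁ − σ√T = 1.005861 − 0.569882 = 0.435979
N(d₁) = 0.842759,  N(d₂) = 0.668574,  e^(−rT) = 0.874910
E₀ = V₀·N(d₁) − D·e^(−rT)·N(d₂)
   = 510.7324·0.842759 − 387.0833·0.874910·0.668574 = 204.002820
B₀ = V₀ − E₀ = 510.7324 − 204.002820 = 306.729580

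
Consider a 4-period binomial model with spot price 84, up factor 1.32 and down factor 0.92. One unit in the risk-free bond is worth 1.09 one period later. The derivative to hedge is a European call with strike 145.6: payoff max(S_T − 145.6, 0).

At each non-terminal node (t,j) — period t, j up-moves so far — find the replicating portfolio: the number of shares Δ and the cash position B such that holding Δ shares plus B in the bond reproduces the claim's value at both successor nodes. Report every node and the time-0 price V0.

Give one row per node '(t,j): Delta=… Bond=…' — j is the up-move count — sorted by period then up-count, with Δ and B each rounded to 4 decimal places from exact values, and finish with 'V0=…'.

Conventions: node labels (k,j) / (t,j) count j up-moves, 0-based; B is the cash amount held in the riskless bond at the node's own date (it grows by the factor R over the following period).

Risk-neutral probability p* = (R−d)/(u−d) = (1.09−0.92)/(1.32−0.92) = 0.4250.
Expiry values: V(4,0)=0.0000, V(4,1)=0.0000, V(4,2)=0.0000, V(4,3)=32.1415, V(4,4)=109.4205
Node (3,0) S=65.4098: V=(p*·0.0000+(1−p*)·0.0000)/1.09=0.0000; Δ=(0.0000−0.0000)/(86.3409−60.1770)=0.0000; B=V−Δ·S=0.0000
Node (3,1) S=93.8488: V=(p*·0.0000+(1−p*)·0.0000)/1.09=0.0000; Δ=(0.0000−0.0000)/(123.8805−86.3409)=0.0000; B=V−Δ·S=0.0000
Node (3,2) S=134.6527: V=(p*·32.1415+(1−p*)·0.0000)/1.09=12.5322; Δ=(32.1415−0.0000)/(177.7415−123.8805)=0.5967; B=V−Δ·S=-67.8216
Node (3,3) S=193.1973: V=(p*·109.4205+(1−p*)·32.1415)/1.09=59.6193; Δ=(109.4205−32.1415)/(255.0205−177.7415)=1.0000; B=V−Δ·S=-133.5780
Node (2,0) S=71.0976: V=(p*·0.0000+(1−p*)·0.0000)/1.09=0.0000; Δ=(0.0000−0.0000)/(93.8488−65.4098)=0.0000; B=V−Δ·S=0.0000
Node (2,1) S=102.0096: V=(p*·12.5322+(1−p*)·0.0000)/1.09=4.8864; Δ=(12.5322−0.0000)/(134.6527−93.8488)=0.3071; B=V−Δ·S=-26.4442
Node (2,2) S=146.3616: V=(p*·59.6193+(1−p*)·12.5322)/1.09=29.8571; Δ=(59.6193−12.5322)/(193.1973−134.6527)=0.8043; B=V−Δ·S=-87.8606
Node (1,0) S=77.2800: V=(p*·4.8864+(1−p*)·0.0000)/1.09=1.9053; Δ=(4.8864−0.0000)/(102.0096−71.0976)=0.1581; B=V−Δ·S=-10.3108
Node (1,1) S=110.8800: V=(p*·29.8571+(1−p*)·4.8864)/1.09=14.2192; Δ=(29.8571−4.8864)/(146.3616−102.0096)=0.5630; B=V−Δ·S=-48.2075
Node (0,0) S=84.0000: V=(p*·14.2192+(1−p*)·1.9053)/1.09=6.5493; Δ=(14.2192−1.9053)/(110.8800−77.2800)=0.3665; B=V−Δ·S=-24.2357
As a check, the time-0 holding Δ(0,0)·S0 + B(0,0) comes to 6.5493 — exactly V0.

(0,0): Delta=0.3665 Bond=-24.2357
(1,0): Delta=0.1581 Bond=-10.3108
(1,1): Delta=0.5630 Bond=-48.2075
(2,0): Delta=0.0000 Bond=0.0000
(2,1): Delta=0.3071 Bond=-26.4442
(2,2): Delta=0.8043 Bond=-87.8606
(3,0): Delta=0.0000 Bond=0.0000
(3,1): Delta=0.0000 Bond=0.0000
(3,2): Delta=0.5967 Bond=-67.8216
(3,3): Delta=1.0000 Bond=-133.5780
V0=6.5493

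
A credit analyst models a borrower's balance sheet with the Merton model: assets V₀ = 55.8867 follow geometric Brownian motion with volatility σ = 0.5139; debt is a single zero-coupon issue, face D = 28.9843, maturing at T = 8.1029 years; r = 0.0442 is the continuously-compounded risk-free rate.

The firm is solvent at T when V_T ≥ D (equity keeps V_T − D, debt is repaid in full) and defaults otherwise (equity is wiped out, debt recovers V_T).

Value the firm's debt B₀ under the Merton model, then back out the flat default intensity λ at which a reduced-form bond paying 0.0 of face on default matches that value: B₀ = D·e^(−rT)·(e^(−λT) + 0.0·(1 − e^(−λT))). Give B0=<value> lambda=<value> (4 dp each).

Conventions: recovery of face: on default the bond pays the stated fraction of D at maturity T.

B0=14.1314 lambda=0.0445

With assets at 55.8867 and a single debt payment of 28.9843 at 8.1029 years:
d₁ = [ln(V₀/D) + (r + σ²/2)T] / (σ√T)
   = [ln(55.8867/28.9843) + (0.0442 + 0.5·0.5139²)·8.1029] / (0.5139·√8.1029)
   = [0.656572 + 1.428109] / 1.462847 = 1.425085
d₂ = d₁ − σ√T = 1.425085 − 1.462847 = -0.037762
N(d₁) = 0.922934,  N(d₂) = 0.484939,  e^(−rT) = 0.698969
E₀ = V₀·N(d₁) − D·e^(−rT)·N(d₂)
   = 55.8867·0.922934 − 28.9843·0.698969·0.484939 = 41.755274
B₀ = V₀ − E₀ = 55.8867 − 41.755274 = 14.131426
e^(−λT) = (B₀·e^(rT)/D − 0)/(1 − 0) = (14.1314·1.430678/28.9843 − 0)/1 = 0.69753203
λ = −ln(0.69753203)/8.1029 = 0.044454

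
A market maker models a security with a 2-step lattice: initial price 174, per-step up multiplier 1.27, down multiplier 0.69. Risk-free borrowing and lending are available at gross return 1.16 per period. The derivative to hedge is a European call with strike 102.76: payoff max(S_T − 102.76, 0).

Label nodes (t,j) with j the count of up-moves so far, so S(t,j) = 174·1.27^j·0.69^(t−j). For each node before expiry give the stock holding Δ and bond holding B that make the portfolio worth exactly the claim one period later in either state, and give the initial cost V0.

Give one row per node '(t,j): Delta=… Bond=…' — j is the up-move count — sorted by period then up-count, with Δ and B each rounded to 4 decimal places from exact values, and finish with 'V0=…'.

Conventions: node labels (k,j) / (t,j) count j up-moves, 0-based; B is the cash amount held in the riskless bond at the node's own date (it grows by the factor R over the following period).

Since d<R<u, set p* = (R−d)/(u−d) = 0.8103; price each node as the discounted p*-expectation of its children.
Terminal payoffs: V(2,0)=0.0000, V(2,1)=49.7162, V(2,2)=177.8846
(1,0): S=120.0600. Δ = (V_up−V_dn)/(S_up−S_dn) = (49.7162−0.0000)/(152.4762−82.8414) = 0.7140. V = [p*·49.7162 + (1−p*)·0.0000]/1.16 = 34.7304. B = V − Δ·S = -50.9872.
(1,1): S=220.9800. Δ = (V_up−V_dn)/(S_up−S_dn) = (177.8846−49.7162)/(280.6446−152.4762) = 1.0000. V = [p*·177.8846 + (1−p*)·49.7162]/1.16 = 132.3938. B = V − Δ·S = -88.5862.
(0,0): S=174.0000. Δ = (V_up−V_dn)/(S_up−S_dn) = (132.3938−34.7304)/(220.9800−120.0600) = 0.9677. V = [p*·132.3938 + (1−p*)·34.7304]/1.16 = 98.1650. B = V − Δ·S = -70.2201.
Sanity check at the root: Δ(0,0)·S0 + B(0,0) reproduces V0 = 98.1650.

(0,0): Delta=0.9677 Bond=-70.2201
(1,0): Delta=0.7140 Bond=-50.9872
(1,1): Delta=1.0000 Bond=-88.5862
V0=98.1650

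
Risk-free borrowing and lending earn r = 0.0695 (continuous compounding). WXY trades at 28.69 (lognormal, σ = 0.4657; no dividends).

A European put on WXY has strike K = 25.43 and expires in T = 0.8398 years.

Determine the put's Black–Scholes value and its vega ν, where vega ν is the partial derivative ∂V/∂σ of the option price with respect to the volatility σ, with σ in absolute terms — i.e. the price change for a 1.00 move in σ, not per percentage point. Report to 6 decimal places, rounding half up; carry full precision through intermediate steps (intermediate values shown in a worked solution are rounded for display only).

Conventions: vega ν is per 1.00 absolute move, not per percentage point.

σ√T = 0.4657·√0.8398 = 0.426770
d₁ = (ln(S/K) + (r+σ²/2)T) / (σ√T) = (ln(28.69/25.43) + (0.0695+0.4657²/2)·0.8398) / 0.426770 = (0.120619 + 0.149433) / 0.426770 = 0.632780
d₂ = d₁ − σ√T = 0.632780 − 0.426770 = 0.206009
e^{−rT} = 0.943305
N(−d₁) = 0.263439,  N(−d₂) = 0.418392
Put price V = K·e^{−rT}·N(−d₂) − S·N(−d₁) = 10.036480 − 7.558058 = 2.478422
φ(d₁) = (1/√(2π))·e^{−d₁²/2} = 0.326559
ν = S·φ(d₁)·√T = 8.585796

price = 2.478422
ν = 8.585796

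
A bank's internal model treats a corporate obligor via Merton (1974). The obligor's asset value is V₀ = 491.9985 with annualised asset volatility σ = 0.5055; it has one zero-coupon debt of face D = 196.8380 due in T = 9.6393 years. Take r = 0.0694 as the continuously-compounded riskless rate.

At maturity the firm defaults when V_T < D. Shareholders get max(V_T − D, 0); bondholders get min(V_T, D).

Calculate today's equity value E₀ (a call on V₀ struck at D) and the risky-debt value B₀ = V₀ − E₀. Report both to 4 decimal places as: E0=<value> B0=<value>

E0=414.7151 B0=77.2834

Apply the equity-as-call identities (strike 196.8380, horizon 9.6393 years):
d₁ = [ln(V₀/D) + (r + σ²/2)T] / (σ√T)
   = [ln(491.9985/196.8380) + (0.0694 + 0.5·0.5055²)·9.6393] / (0.5055·√9.6393)
   = [0.916095 + 1.900534] / 1.569437 = 1.794674
d₂ = d₁ − σ√T = 1.794674 − 1.569437 = 0.225237
N(d₁) = 0.963647,  N(d₂) = 0.589103,  e^(−rT) = 0.512237
E₀ = V₀·N(d₁) − D·e^(−rT)·N(d₂)
   = 491.9985·0.963647 − 196.8380·0.512237·0.589103 = 414.715081
B₀ = V₀ − E₀ = 491.9985 − 414.715081 = 77.283419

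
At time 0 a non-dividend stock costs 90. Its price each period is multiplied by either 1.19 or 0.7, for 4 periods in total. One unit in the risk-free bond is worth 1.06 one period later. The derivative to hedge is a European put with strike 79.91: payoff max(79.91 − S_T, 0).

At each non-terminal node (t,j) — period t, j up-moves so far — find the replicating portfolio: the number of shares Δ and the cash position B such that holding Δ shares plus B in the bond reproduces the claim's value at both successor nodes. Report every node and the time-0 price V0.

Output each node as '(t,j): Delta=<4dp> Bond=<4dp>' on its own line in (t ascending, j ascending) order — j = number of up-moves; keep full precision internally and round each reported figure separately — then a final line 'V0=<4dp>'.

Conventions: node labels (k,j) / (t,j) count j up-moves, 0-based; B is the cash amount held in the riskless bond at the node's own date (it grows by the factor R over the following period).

The replicating-portfolio and risk-neutral prices coincide; use p* = (1.06−0.7)/(1.19−0.7) = 0.7347 for the latter.
At maturity the claim pays: V(4,0)=58.3010, V(4,1)=43.1747, V(4,2)=17.4600, V(4,3)=0.0000, V(4,4)=0.0000
Node (3,0) S=30.8700: V=(p*·43.1747+(1−p*)·58.3010)/1.06=44.5168; Δ=(43.1747−58.3010)/(36.7353−21.6090)=-1.0000; B=V−Δ·S=75.3868
Node (3,1) S=52.4790: V=(p*·17.4600+(1−p*)·43.1747)/1.06=22.9078; Δ=(17.4600−43.1747)/(62.4500−36.7353)=-1.0000; B=V−Δ·S=75.3868
Node (3,2) S=89.2143: V=(p*·0.0000+(1−p*)·17.4600)/1.06=4.3700; Δ=(0.0000−17.4600)/(106.1650−62.4500)=-0.3994; B=V−Δ·S=40.0027
Node (3,3) S=151.6643: V=(p*·0.0000+(1−p*)·0.0000)/1.06=0.0000; Δ=(0.0000−0.0000)/(180.4805−106.1650)=0.0000; B=V−Δ·S=0.0000
Node (2,0) S=44.1000: V=(p*·22.9078+(1−p*)·44.5168)/1.06=27.0196; Δ=(22.9078−44.5168)/(52.4790−30.8700)=-1.0000; B=V−Δ·S=71.1196
Node (2,1) S=74.9700: V=(p*·4.3700+(1−p*)·22.9078)/1.06=8.7625; Δ=(4.3700−22.9078)/(89.2143−52.4790)=-0.5046; B=V−Δ·S=46.5946
Node (2,2) S=127.4490: V=(p*·0.0000+(1−p*)·4.3700)/1.06=1.0938; Δ=(0.0000−4.3700)/(151.6643−89.2143)=-0.0700; B=V−Δ·S=10.0122
Node (1,0) S=63.0000: V=(p*·8.7625+(1−p*)·27.0196)/1.06=12.8360; Δ=(8.7625−27.0196)/(74.9700−44.1000)=-0.5914; B=V−Δ·S=50.0955
Node (1,1) S=107.1000: V=(p*·1.0938+(1−p*)·8.7625)/1.06=2.9512; Δ=(1.0938−8.7625)/(127.4490−74.9700)=-0.1461; B=V−Δ·S=18.6017
Node (0,0) S=90.0000: V=(p*·2.9512+(1−p*)·12.8360)/1.06=5.2583; Δ=(2.9512−12.8360)/(107.1000−63.0000)=-0.2241; B=V−Δ·S=25.4313
Sanity check at the root: Δ(0,0)·S0 + B(0,0) reproduces V0 = 5.2583.

(0,0): Delta=-0.2241 Bond=25.4313
(1,0): Delta=-0.5914 Bond=50.0955
(1,1): Delta=-0.1461 Bond=18.6017
(2,0): Delta=-1.0000 Bond=71.1196
(2,1): Delta=-0.5046 Bond=46.5946
(2,2): Delta=-0.0700 Bond=10.0122
(3,0): Delta=-1.0000 Bond=75.3868
(3,1): Delta=-1.0000 Bond=75.3868
(3,2): Delta=-0.3994 Bond=40.0027
(3,3): Delta=0.0000 Bond=0.0000
V0=5.2583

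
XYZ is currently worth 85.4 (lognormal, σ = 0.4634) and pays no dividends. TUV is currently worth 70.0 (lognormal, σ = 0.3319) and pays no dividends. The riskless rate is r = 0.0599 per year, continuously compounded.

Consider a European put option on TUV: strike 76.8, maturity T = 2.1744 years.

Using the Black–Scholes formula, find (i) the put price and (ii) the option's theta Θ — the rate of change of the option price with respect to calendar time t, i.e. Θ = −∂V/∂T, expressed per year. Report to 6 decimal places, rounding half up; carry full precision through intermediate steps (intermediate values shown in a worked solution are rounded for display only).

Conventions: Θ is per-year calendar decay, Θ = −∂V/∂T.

σ√T = 0.3319·√2.1744 = 0.489415
d₁ = (ln(S/K) + (r+σ²/2)T) / (σ√T) = (ln(70.0/76.8) + (0.0599+0.3319²/2)·2.1744) / 0.489415 = (-0.092709 + 0.250010) / 0.489415 = 0.321405
d₂ = d₁ − σ√T = 0.321405 − 0.489415 = -0.168009
e^{−rT} = 0.877879
N(−d₁) = 0.373952,  N(−d₂) = 0.566712
Put price V = K·e^{−rT}·N(−d₂) − S·N(−d₁) = 38.208349 − 26.176612 = 12.031737
φ(d₁) = (1/√(2π))·e^{−d₁²/2} = 0.378860
Θ = −S·φ(d₁)·σ/(2√T) + r·K·e^{−rT}·N(−d₂) = −2.984585 + 2.288680 = -0.695905

price = 12.031737
Θ = -0.695905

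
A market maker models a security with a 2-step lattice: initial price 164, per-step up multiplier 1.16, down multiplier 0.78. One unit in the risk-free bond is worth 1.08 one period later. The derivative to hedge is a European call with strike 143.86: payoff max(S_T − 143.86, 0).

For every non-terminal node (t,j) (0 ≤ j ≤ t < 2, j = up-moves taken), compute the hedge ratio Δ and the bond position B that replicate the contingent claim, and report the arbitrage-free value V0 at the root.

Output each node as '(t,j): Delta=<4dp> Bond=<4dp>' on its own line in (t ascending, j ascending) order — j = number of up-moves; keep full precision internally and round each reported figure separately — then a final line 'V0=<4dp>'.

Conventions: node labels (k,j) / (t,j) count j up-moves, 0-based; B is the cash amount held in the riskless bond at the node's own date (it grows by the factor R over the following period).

(0,0): Delta=0.8621 Bond=-99.0484
(1,0): Delta=0.0931 Bond=-8.6043
(1,1): Delta=1.0000 Bond=-133.2037
V0=42.3383

Under the risk-neutral measure, an up-move has probability p* = (R−d)/(u−d) = 0.7895 and values discount at R = 1.08.
Expiry values: V(2,0)=0.0000, V(2,1)=4.5272, V(2,2)=76.8184
(1,0): S=127.9200. Δ = (V_up−V_dn)/(S_up−S_dn) = (4.5272−0.0000)/(148.3872−99.7776) = 0.0931. V = [p*·4.5272 + (1−p*)·0.0000]/1.08 = 3.3094. B = V − Δ·S = -8.6043.
(1,1): S=190.2400. Δ = (V_up−V_dn)/(S_up−S_dn) = (76.8184−4.5272)/(220.6784−148.3872) = 1.0000. V = [p*·76.8184 + (1−p*)·4.5272]/1.08 = 57.0363. B = V − Δ·S = -133.2037.
(0,0): S=164.0000. Δ = (V_up−V_dn)/(S_up−S_dn) = (57.0363−3.3094)/(190.2400−127.9200) = 0.8621. V = [p*·57.0363 + (1−p*)·3.3094]/1.08 = 42.3383. B = V − Δ·S = -99.0484.
As a check, the time-0 holding Δ(0,0)·S0 + B(0,0) comes to 42.3383 — exactly V0.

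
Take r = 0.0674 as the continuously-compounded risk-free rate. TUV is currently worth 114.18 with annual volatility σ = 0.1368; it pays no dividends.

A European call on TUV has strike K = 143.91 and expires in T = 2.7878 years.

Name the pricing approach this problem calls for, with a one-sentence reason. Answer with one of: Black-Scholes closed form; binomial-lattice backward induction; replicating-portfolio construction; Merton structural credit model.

framework: Black-Scholes closed form

Key observation: the instrument is a plain European call (strike 143.91) on a lognormal asset; the exact continuous-time formula applies directly.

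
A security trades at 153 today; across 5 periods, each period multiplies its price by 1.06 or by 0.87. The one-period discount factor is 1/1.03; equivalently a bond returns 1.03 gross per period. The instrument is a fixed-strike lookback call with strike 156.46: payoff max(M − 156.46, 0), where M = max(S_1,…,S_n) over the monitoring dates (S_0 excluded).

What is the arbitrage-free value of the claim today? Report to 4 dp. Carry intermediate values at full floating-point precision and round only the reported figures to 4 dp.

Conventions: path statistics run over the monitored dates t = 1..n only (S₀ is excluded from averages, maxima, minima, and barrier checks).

price = 25.6196

Risk-neutral up-probability p* = (R−d)/(u−d) = (1.03−0.87)/(1.06−0.87) = 0.8421; the claim prices as the p*-weighted sum of path payoffs discounted by R^5.
Enumerate all 2^5 = 32 price paths (U = up ×1.06, D = down ×0.87); each path with k up-moves has probability p*^k·(1−p*)^(5−k).
DDDDD: M=133.1100, payoff=0.0000, prob=0.000098
UDDDD: M=162.1800, payoff=5.7200, prob=0.000523
DUDDD: M=141.0966, payoff=0.0000, prob=0.000523
UUDDD: M=171.9108, payoff=15.4508, prob=0.002791
DDUDD: M=133.1100, payoff=0.0000, prob=0.000523
UDUDD: M=162.1800, payoff=5.7200, prob=0.002791
DUUDD: M=149.5624, payoff=0.0000, prob=0.002791
UUUDD: M=182.2254, payoff=25.7654, prob=0.014888
DDDUD: M=133.1100, payoff=0.0000, prob=0.000523
UDDUD: M=162.1800, payoff=5.7200, prob=0.002791
DUDUD: M=141.0966, payoff=0.0000, prob=0.002791
UUDUD: M=171.9108, payoff=15.4508, prob=0.014888
DDUUD: M=133.1100, payoff=0.0000, prob=0.002791
UDUUD: M=162.1800, payoff=5.7200, prob=0.014888
DUUUD: M=158.5361, payoff=2.0761, prob=0.014888
UUUUD: M=193.1590, payoff=36.6990, prob=0.079402
DDDDU: M=133.1100, payoff=0.0000, prob=0.000523
UDDDU: M=162.1800, payoff=5.7200, prob=0.002791
DUDDU: M=141.0966, payoff=0.0000, prob=0.002791
UUDDU: M=171.9108, payoff=15.4508, prob=0.014888
DDUDU: M=133.1100, payoff=0.0000, prob=0.002791
UDUDU: M=162.1800, payoff=5.7200, prob=0.014888
DUUDU: M=149.5624, payoff=0.0000, prob=0.014888
UUUDU: M=182.2254, payoff=25.7654, prob=0.079402
DDDUU: M=133.1100, payoff=0.0000, prob=0.002791
UDDUU: M=162.1800, payoff=5.7200, prob=0.014888
DUDUU: M=141.0966, payoff=0.0000, prob=0.014888
UUDUU: M=171.9108, payoff=15.4508, prob=0.079402
DDUUU: M=137.9264, payoff=0.0000, prob=0.014888
UDUUU: M=168.0483, payoff=11.5883, prob=0.079402
DUUUU: M=168.0483, payoff=11.5883, prob=0.079402
UUUUU: M=204.7485, payoff=48.2885, prob=0.423479
Price = Σ prob·payoff / R^5 = 29.700167 / 1.159274 = 25.6196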